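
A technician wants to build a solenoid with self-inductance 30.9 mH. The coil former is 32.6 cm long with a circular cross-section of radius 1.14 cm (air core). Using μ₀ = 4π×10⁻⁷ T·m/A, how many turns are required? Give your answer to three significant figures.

A = πr² = π(1.140×10^-2 m)² = 4.083×10^-4 m².
From L = μ₀N²A/ℓ, N = √(Lℓ / (μ₀A)).
N = √[(3.090×10^-2)(0.326) / ((4π×10⁻⁷)×4.083×10^-4)] = √(1.963×10^7) ≈ 4431.0.

N ≈ 4430 turns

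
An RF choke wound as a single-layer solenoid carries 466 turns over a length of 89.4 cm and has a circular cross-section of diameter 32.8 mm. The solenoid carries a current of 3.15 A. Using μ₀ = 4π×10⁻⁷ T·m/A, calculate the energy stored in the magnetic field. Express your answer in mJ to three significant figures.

U ≈ 1.28 mJ

A = π(d/2)² = π(1.640×10^-2 m)² = 8.450×10^-4 m².
L = μ₀N²A/ℓ = (4π×10⁻⁷)(466)²(8.450×10^-4)/(0.894) = 2.579×10^-4 H.
U = ½LI² = ½(2.579×10^-4)(3.15)² = 1.280×10^-3 J.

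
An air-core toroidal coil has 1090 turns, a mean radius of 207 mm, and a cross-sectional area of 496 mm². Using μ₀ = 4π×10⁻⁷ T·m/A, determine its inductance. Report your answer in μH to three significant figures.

For a thin toroid, L = μ₀N²A/(2πR).
L = (4π×10⁻⁷)(1090)²(4.960×10^-4) / (2π×0.207 m) = 5.694×10^-4 H.

L ≈ 569 μH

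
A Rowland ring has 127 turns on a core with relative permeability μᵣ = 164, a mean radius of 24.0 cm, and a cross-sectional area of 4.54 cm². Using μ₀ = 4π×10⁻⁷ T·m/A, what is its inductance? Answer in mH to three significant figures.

For a thin toroid, L = μ₀μᵣN²A/(2πR).
L = (4π×10⁻⁷)(164)(127)²(4.540×10^-4) / (2π×0.24 m) = 1.001×10^-3 H.

L ≈ 1.00 mH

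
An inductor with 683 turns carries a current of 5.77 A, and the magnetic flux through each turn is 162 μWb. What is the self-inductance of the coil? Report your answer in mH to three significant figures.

Self-inductance is defined by L = NΦ_B/I (flux linkage over current).
L = (683)(1.620×10^-4 Wb)/(5.77 A) = 1.918×10^-2 H.

L ≈ 19.2 mH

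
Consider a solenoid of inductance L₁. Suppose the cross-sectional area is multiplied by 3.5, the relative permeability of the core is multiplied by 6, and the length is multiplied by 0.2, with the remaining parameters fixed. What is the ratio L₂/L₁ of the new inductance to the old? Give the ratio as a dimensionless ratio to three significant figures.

For a solenoid, L ∝ μᵣN²A/ℓ.
L₂/L₁ = (3.5) × (6) × (0.2)^-1 = 105.

L₂/L₁ = 105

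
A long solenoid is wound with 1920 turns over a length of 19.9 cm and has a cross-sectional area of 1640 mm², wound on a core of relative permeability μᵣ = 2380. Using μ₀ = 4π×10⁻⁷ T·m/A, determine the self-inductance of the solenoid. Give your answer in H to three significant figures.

A = 1640 mm² = 1.640×10^-3 m².
For a long solenoid, L = μ₀μᵣN²A/ℓ.
L = (4π×10⁻⁷)(2380)(1920)²(1.640×10^-3)/(0.199 m) = 90.86 H.

L ≈ 90.9 H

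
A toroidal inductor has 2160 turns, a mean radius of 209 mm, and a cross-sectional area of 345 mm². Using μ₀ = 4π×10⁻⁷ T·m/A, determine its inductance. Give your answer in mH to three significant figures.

L ≈ 1.54 mH

For a thin toroid, L = μ₀N²A/(2πR).
L = (4π×10⁻⁷)(2160)²(3.450×10^-4) / (2π×0.209 m) = 1.540×10^-3 H.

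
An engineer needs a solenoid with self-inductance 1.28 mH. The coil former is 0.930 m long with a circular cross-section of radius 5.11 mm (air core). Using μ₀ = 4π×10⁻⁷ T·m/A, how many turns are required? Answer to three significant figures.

N ≈ 3400 turns

A = πr² = π(5.110×10^-3 m)² = 8.203×10^-5 m².
From L = μ₀N²A/ℓ, N = √(Lℓ / (μ₀A)).
N = √[(1.280×10^-3)(0.93) / ((4π×10⁻⁷)×8.203×10^-5)] = √(1.1548×10^7) ≈ 3398.2.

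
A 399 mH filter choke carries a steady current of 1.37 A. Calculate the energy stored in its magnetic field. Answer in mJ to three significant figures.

Stored magnetic energy: U = ½LI².
U = ½(0.399 H)(1.37 A)² = 0.3744 J.

U ≈ 374 mJ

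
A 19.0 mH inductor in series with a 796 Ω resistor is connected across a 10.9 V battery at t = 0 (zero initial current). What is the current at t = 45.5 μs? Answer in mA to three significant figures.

τ = L/R = 1.900×10^-2/796 = 2.387×10^-5 s; final current I_∞ = ε/R = 10.9/796 = 1.369×10^-2 A.
I(t) = I_∞(1 − e^(−t/τ)) with t/τ = 1.906.
I = (1.369×10^-2)(1 − e^(−1.906)) = 1.166×10^-2 A.

I ≈ 11.7 mA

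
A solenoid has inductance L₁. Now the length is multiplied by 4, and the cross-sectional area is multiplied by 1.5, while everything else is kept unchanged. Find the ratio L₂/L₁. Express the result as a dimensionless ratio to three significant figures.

L₂/L₁ = 0.375

For a solenoid, L ∝ μᵣN²A/ℓ.
L₂/L₁ = (4)^-1 × (1.5) = 0.375.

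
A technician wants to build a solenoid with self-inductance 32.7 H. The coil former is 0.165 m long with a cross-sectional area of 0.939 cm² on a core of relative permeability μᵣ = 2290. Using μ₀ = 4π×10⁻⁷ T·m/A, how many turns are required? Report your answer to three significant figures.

A = 0.939 cm² = 9.390×10^-5 m².
From L = μ₀μᵣN²A/ℓ, N = √(Lℓ / (μ₀μᵣA)).
N = √[(32.7)(0.165) / ((4π×10⁻⁷)(2290)×9.390×10^-5)] = √(1.997×10^7) ≈ 4468.5.

N ≈ 4470 turns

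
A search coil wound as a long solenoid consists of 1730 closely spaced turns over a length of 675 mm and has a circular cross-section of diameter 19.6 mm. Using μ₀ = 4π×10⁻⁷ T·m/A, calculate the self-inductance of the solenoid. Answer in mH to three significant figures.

L ≈ 1.68 mH

A = π(d/2)² = π(9.800×10^-3 m)² = 3.017×10^-4 m².
For a long solenoid, L = μ₀N²A/ℓ.
L = (4π×10⁻⁷)(1730)²(3.017×10^-4)/(0.675 m) = 1.681×10^-3 H.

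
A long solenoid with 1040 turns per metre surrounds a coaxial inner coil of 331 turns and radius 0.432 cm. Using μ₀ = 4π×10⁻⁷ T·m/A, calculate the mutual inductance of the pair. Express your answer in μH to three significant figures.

The outer solenoid produces a uniform field B₁ = μ₀n₁I₁ across the inner coil,
so the flux linkage is N₂Φ = N₂B₁A₂ = μ₀n₁N₂A₂·I₁, giving M = μ₀n₁N₂A₂.
A₂ = πr² = π(4.320×10^-3 m)² = 5.863×10^-5 m².
M = (4π×10⁻⁷)(1040)(331)(5.863×10^-5) = 2.536×10^-5 H.

M ≈ 25.4 μH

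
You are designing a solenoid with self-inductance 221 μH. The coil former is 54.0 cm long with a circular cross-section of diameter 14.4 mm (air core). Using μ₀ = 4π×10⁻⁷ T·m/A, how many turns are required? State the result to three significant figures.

A = π(d/2)² = π(7.200×10^-3 m)² = 1.629×10^-4 m².
From L = μ₀N²A/ℓ, N = √(Lℓ / (μ₀A)).
N = √[(2.210×10^-4)(0.54) / ((4π×10⁻⁷)×1.629×10^-4)] = √(5.831×10^5) ≈ 763.6.

N ≈ 764 turns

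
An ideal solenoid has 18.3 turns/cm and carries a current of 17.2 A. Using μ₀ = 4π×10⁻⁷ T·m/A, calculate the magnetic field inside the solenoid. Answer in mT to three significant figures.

B ≈ 39.6 mT

Inside a long solenoid, B = μ₀nI.
B = (4π×10⁻⁷)(1.830×10^3 m⁻¹)(17.2 A) = 3.955×10^-2 T.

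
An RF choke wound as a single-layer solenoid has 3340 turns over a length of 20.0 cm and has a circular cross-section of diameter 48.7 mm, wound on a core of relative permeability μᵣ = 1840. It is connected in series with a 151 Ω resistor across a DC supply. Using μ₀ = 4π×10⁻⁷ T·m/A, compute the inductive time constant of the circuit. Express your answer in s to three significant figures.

τ ≈ 1.59 s

A = π(d/2)² = π(2.435×10^-2 m)² = 1.863×10^-3 m².
L = μ₀μᵣN²A/ℓ = (4π×10⁻⁷)(1840)(3340)²(1.863×10^-3)/(0.2) = 240.2 H.
τ = L/R = (240.2)/(151) = 1.591 s.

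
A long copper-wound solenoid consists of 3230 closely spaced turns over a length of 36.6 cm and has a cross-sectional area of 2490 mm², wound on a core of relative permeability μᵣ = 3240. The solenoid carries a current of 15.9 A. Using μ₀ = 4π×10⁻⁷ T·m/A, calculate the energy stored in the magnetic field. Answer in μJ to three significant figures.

U ≈ 36500000000 μJ

A = 2490 mm² = 2.490×10^-3 m².
L = μ₀μᵣN²A/ℓ = (4π×10⁻⁷)(3240)(3230)²(2.490×10^-3)/(0.366) = 289 H.
U = ½LI² = ½(289)(15.9)² = 3.653×10^4 J.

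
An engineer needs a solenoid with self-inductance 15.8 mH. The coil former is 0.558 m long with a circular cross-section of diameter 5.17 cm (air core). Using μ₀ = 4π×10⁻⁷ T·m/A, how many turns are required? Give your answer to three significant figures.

A = π(d/2)² = π(2.585×10^-2 m)² = 2.099×10^-3 m².
From L = μ₀N²A/ℓ, N = √(Lℓ / (μ₀A)).
N = √[(1.580×10^-2)(0.558) / ((4π×10⁻⁷)×2.099×10^-3)] = √(3.342×10^6) ≈ 1828.1.

N ≈ 1830 turns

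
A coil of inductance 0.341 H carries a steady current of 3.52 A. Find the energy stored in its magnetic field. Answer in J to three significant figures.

Stored magnetic energy: U = ½LI².
U = ½(0.341 H)(3.52 A)² = 2.113 J.

U ≈ 2.11 J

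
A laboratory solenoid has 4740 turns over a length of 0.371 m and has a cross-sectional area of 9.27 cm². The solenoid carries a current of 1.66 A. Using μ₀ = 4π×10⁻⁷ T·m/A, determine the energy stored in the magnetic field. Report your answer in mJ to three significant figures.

A = 9.27 cm² = 9.270×10^-4 m².
L = μ₀N²A/ℓ = (4π×10⁻⁷)(4740)²(9.270×10^-4)/(0.371) = 7.0546×10^-2 H.
U = ½LI² = ½(7.0546×10^-2)(1.66)² = 9.720×10^-2 J.

U ≈ 97.2 mJ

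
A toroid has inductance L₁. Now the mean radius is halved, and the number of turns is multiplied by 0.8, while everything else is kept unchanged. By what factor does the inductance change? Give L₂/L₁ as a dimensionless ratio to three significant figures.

L₂/L₁ = 1.28

For a toroid, L ∝ μᵣN²A/R.
L₂/L₁ = (0.5)^-1 × (0.8)^2 = 1.28.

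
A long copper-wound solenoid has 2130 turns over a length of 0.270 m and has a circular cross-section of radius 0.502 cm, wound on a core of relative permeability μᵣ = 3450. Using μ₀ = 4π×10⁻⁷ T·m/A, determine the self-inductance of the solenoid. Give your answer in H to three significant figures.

L ≈ 5.77 H

A = πr² = π(5.020×10^-3 m)² = 7.917×10^-5 m².
For a long solenoid, L = μ₀μᵣN²A/ℓ.
L = (4π×10⁻⁷)(3450)(2130)²(7.917×10^-5)/(0.27 m) = 5.767 H.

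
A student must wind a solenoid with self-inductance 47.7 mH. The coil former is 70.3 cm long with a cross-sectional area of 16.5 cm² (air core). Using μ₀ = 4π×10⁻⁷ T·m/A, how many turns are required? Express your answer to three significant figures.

A = 16.5 cm² = 1.650×10^-3 m².
From L = μ₀N²A/ℓ, N = √(Lℓ / (μ₀A)).
N = √[(4.770×10^-2)(0.703) / ((4π×10⁻⁷)×1.650×10^-3)] = √(1.617×10^7) ≈ 4021.5.

N ≈ 4020 turns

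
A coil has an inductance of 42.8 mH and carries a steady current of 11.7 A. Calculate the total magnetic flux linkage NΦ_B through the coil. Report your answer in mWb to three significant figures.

From L = NΦ_B/I, the flux linkage is NΦ_B = LI.
NΦ_B = (4.280×10^-2 H)(11.7 A) = 0.5008 Wb.

NΦ_B ≈ 501 mWb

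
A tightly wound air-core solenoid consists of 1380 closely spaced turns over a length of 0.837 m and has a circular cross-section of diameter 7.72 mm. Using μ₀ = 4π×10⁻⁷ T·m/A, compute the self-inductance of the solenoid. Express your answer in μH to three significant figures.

A = π(d/2)² = π(3.860×10^-3 m)² = 4.681×10^-5 m².
For a long solenoid, L = μ₀N²A/ℓ.
L = (4π×10⁻⁷)(1380)²(4.681×10^-5)/(0.837 m) = 1.338×10^-4 H.

L ≈ 134 μH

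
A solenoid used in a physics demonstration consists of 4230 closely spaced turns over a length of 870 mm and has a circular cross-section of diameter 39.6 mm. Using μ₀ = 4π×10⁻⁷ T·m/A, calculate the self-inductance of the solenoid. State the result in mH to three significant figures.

A = π(d/2)² = π(1.980×10^-2 m)² = 1.232×10^-3 m².
For a long solenoid, L = μ₀N²A/ℓ.
L = (4π×10⁻⁷)(4230)²(1.232×10^-3)/(0.87 m) = 3.183×10^-2 H.

L ≈ 31.8 mH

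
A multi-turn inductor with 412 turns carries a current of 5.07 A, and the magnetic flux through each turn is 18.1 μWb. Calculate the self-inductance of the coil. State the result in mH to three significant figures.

Self-inductance is defined by L = NΦ_B/I (flux linkage over current).
L = (412)(1.810×10^-5 Wb)/(5.07 A) = 1.471×10^-3 H.

L ≈ 1.47 mH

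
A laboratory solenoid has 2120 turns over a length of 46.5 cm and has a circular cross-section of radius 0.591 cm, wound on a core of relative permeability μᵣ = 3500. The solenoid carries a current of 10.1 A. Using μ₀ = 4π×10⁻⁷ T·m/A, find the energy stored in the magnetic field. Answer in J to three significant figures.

A = πr² = π(5.910×10^-3 m)² = 1.097×10^-4 m².
L = μ₀μᵣN²A/ℓ = (4π×10⁻⁷)(3500)(2120)²(1.097×10^-4)/(0.465) = 4.6647 H.
U = ½LI² = ½(4.6647)(10.1)² = 237.9 J.

U ≈ 238 J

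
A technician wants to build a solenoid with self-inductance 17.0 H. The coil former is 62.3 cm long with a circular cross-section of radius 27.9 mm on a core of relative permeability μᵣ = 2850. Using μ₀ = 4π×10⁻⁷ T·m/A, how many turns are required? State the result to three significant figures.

A = πr² = π(2.790×10^-2 m)² = 2.445×10^-3 m².
From L = μ₀μᵣN²A/ℓ, N = √(Lℓ / (μ₀μᵣA)).
N = √[(17)(0.623) / ((4π×10⁻⁷)(2850)×2.445×10^-3)] = √(1.209×10^6) ≈ 1099.7.

N ≈ 1100 turns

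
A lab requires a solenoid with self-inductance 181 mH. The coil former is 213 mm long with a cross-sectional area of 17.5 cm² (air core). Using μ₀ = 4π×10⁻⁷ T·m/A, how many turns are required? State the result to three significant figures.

A = 17.5 cm² = 1.750×10^-3 m².
From L = μ₀N²A/ℓ, N = √(Lℓ / (μ₀A)).
N = √[(0.181)(0.213) / ((4π×10⁻⁷)×1.750×10^-3)] = √(1.753×10^7) ≈ 4187.0.

N ≈ 4190 turns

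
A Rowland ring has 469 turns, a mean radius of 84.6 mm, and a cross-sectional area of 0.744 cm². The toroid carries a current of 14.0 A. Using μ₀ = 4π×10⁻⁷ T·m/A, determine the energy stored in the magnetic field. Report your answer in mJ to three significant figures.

U ≈ 3.79 mJ

L = μ₀N²A/(2πR) = (4π×10⁻⁷)(469)²(7.440×10^-5)/(2π×8.460×10^-2) = 3.869×10^-5 H.
U = ½LI² = ½(3.869×10^-5)(14.0)² = 3.791×10^-3 J.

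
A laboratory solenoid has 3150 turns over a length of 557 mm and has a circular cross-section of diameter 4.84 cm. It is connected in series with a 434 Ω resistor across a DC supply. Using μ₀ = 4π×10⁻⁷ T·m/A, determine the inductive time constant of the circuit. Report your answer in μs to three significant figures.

τ ≈ 94.9 μs

A = π(d/2)² = π(2.420×10^-2 m)² = 1.840×10^-3 m².
L = μ₀N²A/ℓ = (4π×10⁻⁷)(3150)²(1.840×10^-3)/(0.557) = 4.119×10^-2 H.
τ = L/R = (4.119×10^-2)/(434) = 9.490×10^-5 s.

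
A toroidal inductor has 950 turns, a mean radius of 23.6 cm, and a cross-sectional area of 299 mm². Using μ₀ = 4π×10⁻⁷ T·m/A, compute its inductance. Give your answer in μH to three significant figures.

L ≈ 229 μH

For a thin toroid, L = μ₀N²A/(2πR).
L = (4π×10⁻⁷)(950)²(2.990×10^-4) / (2π×0.236 m) = 2.287×10^-4 H.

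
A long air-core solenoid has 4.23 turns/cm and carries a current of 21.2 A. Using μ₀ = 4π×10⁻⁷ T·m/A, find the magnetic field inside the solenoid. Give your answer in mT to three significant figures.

Inside a long solenoid, B = μ₀nI.
B = (4π×10⁻⁷)(423 m⁻¹)(21.2 A) = 1.127×10^-2 T.

B ≈ 11.3 mT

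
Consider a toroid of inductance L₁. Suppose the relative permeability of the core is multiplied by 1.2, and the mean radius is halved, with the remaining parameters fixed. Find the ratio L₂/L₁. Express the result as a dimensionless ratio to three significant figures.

For a toroid, L ∝ μᵣN²A/R.
L₂/L₁ = (1.2) × (0.5)^-1 = 2.40.

L₂/L₁ = 2.40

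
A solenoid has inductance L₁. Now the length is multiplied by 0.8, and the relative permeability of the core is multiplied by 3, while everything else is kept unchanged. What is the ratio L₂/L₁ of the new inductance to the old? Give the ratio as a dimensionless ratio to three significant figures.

L₂/L₁ = 3.75

For a solenoid, L ∝ μᵣN²A/ℓ.
L₂/L₁ = (0.8)^-1 × (3) = 3.75.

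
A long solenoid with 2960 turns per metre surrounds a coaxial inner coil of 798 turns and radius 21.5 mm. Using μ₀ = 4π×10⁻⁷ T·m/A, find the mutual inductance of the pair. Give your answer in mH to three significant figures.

M ≈ 4.31 mH

The outer solenoid produces a uniform field B₁ = μ₀n₁I₁ across the inner coil,
so the flux linkage is N₂Φ = N₂B₁A₂ = μ₀n₁N₂A₂·I₁, giving M = μ₀n₁N₂A₂.
A₂ = πr² = π(2.150×10^-2 m)² = 1.452×10^-3 m².
M = (4π×10⁻⁷)(2960)(798)(1.452×10^-3) = 4.311×10^-3 H.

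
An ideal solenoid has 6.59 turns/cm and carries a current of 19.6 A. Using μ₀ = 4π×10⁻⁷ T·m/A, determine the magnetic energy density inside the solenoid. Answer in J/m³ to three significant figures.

B = μ₀nI = (4π×10⁻⁷)(659)(19.6) = 1.623×10^-2 T.
u = B²/(2μ₀) = (1.623×10^-2)²/(2×4π×10⁻⁷) = 104.8 J/m³.

u ≈ 105 J/m³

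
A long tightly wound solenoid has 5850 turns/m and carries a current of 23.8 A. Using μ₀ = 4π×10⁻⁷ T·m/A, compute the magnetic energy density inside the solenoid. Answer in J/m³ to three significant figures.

u ≈ 12200 J/m³

B = μ₀nI = (4π×10⁻⁷)(5.850×10^3)(23.8) = 0.175 T.
u = B²/(2μ₀) = (0.175)²/(2×4π×10⁻⁷) = 1.218×10^4 J/m³.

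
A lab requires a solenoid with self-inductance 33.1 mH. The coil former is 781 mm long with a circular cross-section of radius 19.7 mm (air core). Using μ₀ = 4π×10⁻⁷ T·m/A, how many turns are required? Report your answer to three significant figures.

N ≈ 4110 turns

A = πr² = π(1.970×10^-2 m)² = 1.219×10^-3 m².
From L = μ₀N²A/ℓ, N = √(Lℓ / (μ₀A)).
N = √[(3.310×10^-2)(0.781) / ((4π×10⁻⁷)×1.219×10^-3)] = √(1.687×10^7) ≈ 4107.6.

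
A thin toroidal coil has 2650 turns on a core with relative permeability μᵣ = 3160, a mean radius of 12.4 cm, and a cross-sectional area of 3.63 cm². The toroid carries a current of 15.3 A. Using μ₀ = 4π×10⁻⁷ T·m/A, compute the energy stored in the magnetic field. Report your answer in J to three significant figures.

L = μ₀μᵣN²A/(2πR) = (4π×10⁻⁷)(3160)(2650)²(3.630×10^-4)/(2π×0.124) = 12.99 H.
U = ½LI² = ½(12.99)(15.3)² = 1.521×10^3 J.

U ≈ 1520 J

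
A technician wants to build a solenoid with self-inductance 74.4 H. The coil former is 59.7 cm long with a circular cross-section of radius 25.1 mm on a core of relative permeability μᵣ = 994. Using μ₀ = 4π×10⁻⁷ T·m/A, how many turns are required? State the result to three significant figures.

A = πr² = π(2.510×10^-2 m)² = 1.979×10^-3 m².
From L = μ₀μᵣN²A/ℓ, N = √(Lℓ / (μ₀μᵣA)).
N = √[(74.4)(0.597) / ((4π×10⁻⁷)(994)×1.979×10^-3)] = √(1.797×10^7) ≈ 4238.6.

N ≈ 4240 turns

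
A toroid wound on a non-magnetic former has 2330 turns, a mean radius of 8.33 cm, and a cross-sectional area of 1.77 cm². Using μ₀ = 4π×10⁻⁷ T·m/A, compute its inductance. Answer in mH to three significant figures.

L ≈ 2.31 mH

For a thin toroid, L = μ₀N²A/(2πR).
L = (4π×10⁻⁷)(2330)²(1.770×10^-4) / (2π×8.330×10^-2 m) = 2.307×10^-3 H.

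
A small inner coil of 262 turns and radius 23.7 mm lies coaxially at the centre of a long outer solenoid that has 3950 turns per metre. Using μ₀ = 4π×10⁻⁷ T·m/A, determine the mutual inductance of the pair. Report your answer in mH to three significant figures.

M ≈ 2.29 mH

The outer solenoid produces a uniform field B₁ = μ₀n₁I₁ across the inner coil,
so the flux linkage is N₂Φ = N₂B₁A₂ = μ₀n₁N₂A₂·I₁, giving M = μ₀n₁N₂A₂.
A₂ = πr² = π(2.370×10^-2 m)² = 1.7646×10^-3 m².
M = (4π×10⁻⁷)(3950)(262)(1.7646×10^-3) = 2.2949×10^-3 H.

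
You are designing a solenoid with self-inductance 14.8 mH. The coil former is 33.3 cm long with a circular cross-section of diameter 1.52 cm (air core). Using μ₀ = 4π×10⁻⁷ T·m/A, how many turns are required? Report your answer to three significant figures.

A = π(d/2)² = π(7.600×10^-3 m)² = 1.8146×10^-4 m².
From L = μ₀N²A/ℓ, N = √(Lℓ / (μ₀A)).
N = √[(1.480×10^-2)(0.333) / ((4π×10⁻⁷)×1.8146×10^-4)] = √(2.161×10^7) ≈ 4649.0.

N ≈ 4650 turns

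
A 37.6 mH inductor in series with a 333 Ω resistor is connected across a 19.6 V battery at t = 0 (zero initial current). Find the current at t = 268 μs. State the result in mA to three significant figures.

I ≈ 53.4 mA

τ = L/R = 3.760×10^-2/333 = 1.129×10^-4 s; final current I_∞ = ε/R = 19.6/333 = 5.886×10^-2 A.
I(t) = I_∞(1 − e^(−t/τ)) with t/τ = 2.374.
I = (5.886×10^-2)(1 − e^(−2.374)) = 5.338×10^-2 A.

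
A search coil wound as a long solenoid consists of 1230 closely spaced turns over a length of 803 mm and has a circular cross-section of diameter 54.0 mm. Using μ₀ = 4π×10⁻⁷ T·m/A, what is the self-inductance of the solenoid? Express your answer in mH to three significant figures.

L ≈ 5.42 mH

A = π(d/2)² = π(2.700×10^-2 m)² = 2.290×10^-3 m².
For a long solenoid, L = μ₀N²A/ℓ.
L = (4π×10⁻⁷)(1230)²(2.290×10^-3)/(0.803 m) = 5.422×10^-3 H.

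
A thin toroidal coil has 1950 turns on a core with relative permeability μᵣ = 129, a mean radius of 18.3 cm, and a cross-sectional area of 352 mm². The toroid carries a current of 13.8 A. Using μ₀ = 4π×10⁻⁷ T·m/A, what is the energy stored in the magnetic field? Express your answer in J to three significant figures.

L = μ₀μᵣN²A/(2πR) = (4π×10⁻⁷)(129)(1950)²(3.520×10^-4)/(2π×0.183) = 0.1887 H.
U = ½LI² = ½(0.1887)(13.8)² = 17.97 J.

U ≈ 18.0 J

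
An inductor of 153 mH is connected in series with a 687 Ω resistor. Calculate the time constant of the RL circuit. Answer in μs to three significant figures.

τ = L/R = (0.153 H)/(687 Ω) = 2.227×10^-4 s.

τ ≈ 223 μs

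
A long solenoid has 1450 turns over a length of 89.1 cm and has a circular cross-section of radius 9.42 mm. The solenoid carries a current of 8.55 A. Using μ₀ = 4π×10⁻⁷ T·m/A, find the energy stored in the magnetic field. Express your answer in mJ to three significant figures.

U ≈ 30.2 mJ

A = πr² = π(9.420×10^-3 m)² = 2.788×10^-4 m².
L = μ₀N²A/ℓ = (4π×10⁻⁷)(1450)²(2.788×10^-4)/(0.891) = 8.266×10^-4 H.
U = ½LI² = ½(8.266×10^-4)(8.55)² = 3.021×10^-2 J.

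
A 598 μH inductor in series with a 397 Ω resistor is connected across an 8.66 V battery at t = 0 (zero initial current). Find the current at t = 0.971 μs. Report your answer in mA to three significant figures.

τ = L/R = 5.980×10^-4/397 = 1.506×10^-6 s; final current I_∞ = ε/R = 8.66/397 = 2.181×10^-2 A.
I(t) = I_∞(1 − e^(−t/τ)) with t/τ = 0.645.
I = (2.181×10^-2)(1 − e^(−0.645)) = 1.036×10^-2 A.

I ≈ 10.4 mA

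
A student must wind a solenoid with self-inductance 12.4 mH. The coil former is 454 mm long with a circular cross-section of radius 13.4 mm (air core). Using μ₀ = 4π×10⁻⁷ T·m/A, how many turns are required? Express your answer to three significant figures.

N ≈ 2820 turns

A = πr² = π(1.340×10^-2 m)² = 5.641×10^-4 m².
From L = μ₀N²A/ℓ, N = √(Lℓ / (μ₀A)).
N = √[(1.240×10^-2)(0.454) / ((4π×10⁻⁷)×5.641×10^-4)] = √(7.942×10^6) ≈ 2818.1.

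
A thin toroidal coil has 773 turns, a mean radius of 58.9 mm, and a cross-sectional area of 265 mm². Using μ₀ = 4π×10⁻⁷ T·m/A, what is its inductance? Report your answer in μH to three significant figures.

L ≈ 538 μH

For a thin toroid, L = μ₀N²A/(2πR).
L = (4π×10⁻⁷)(773)²(2.650×10^-4) / (2π×5.890×10^-2 m) = 5.377×10^-4 H.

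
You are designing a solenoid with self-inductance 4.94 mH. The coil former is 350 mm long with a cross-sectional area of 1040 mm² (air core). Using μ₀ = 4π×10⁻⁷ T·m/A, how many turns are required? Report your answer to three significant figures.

N ≈ 1150 turns

A = 1040 mm² = 1.040×10^-3 m².
From L = μ₀N²A/ℓ, N = √(Lℓ / (μ₀A)).
N = √[(4.940×10^-3)(0.35) / ((4π×10⁻⁷)×1.040×10^-3)] = √(1.323×10^6) ≈ 1150.2.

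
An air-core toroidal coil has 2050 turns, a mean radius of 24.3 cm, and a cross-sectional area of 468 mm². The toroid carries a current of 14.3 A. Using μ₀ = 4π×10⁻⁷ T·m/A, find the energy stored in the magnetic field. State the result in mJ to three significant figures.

U ≈ 166 mJ

L = μ₀N²A/(2πR) = (4π×10⁻⁷)(2050)²(4.680×10^-4)/(2π×0.243) = 1.619×10^-3 H.
U = ½LI² = ½(1.619×10^-3)(14.3)² = 0.1655 J.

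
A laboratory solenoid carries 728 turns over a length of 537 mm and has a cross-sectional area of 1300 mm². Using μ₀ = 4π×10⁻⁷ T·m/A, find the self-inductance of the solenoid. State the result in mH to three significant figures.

L ≈ 1.61 mH

A = 1300 mm² = 1.300×10^-3 m².
For a long solenoid, L = μ₀N²A/ℓ.
L = (4π×10⁻⁷)(728)²(1.300×10^-3)/(0.537 m) = 1.612×10^-3 H.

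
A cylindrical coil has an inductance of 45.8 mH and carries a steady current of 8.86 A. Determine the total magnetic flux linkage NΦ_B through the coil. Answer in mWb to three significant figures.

NΦ_B ≈ 406 mWb

From L = NΦ_B/I, the flux linkage is NΦ_B = LI.
NΦ_B = (4.580×10^-2 H)(8.86 A) = 0.4058 Wb.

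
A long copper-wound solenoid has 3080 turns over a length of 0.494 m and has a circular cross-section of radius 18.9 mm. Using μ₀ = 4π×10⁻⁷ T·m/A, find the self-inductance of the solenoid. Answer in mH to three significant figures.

L ≈ 27.1 mH

A = πr² = π(1.890×10^-2 m)² = 1.122×10^-3 m².
For a long solenoid, L = μ₀N²A/ℓ.
L = (4π×10⁻⁷)(3080)²(1.122×10^-3)/(0.494 m) = 2.708×10^-2 H.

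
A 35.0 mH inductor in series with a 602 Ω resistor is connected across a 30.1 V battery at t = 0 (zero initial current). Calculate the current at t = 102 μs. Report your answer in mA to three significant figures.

I ≈ 41.3 mA

τ = L/R = 3.500×10^-2/602 = 5.814×10^-5 s; final current I_∞ = ε/R = 30.1/602 = 5.000×10^-2 A.
I(t) = I_∞(1 − e^(−t/τ)) with t/τ = 1.754.
I = (5.000×10^-2)(1 − e^(−1.754)) = 4.1349×10^-2 A.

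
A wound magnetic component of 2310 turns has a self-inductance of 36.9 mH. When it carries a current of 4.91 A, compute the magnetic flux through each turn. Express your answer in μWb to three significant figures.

Φ_B ≈ 78.4 μWb

From L = NΦ_B/I, the flux per turn is Φ_B = LI/N.
Φ_B = (3.690×10^-2 H)(4.91 A)/2310 = 7.843×10^-5 Wb.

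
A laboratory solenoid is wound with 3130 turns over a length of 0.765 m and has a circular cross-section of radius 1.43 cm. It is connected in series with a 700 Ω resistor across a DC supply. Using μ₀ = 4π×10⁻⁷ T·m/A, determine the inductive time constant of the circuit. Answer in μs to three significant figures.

τ ≈ 14.8 μs

A = πr² = π(1.430×10^-2 m)² = 6.424×10^-4 m².
L = μ₀N²A/ℓ = (4π×10⁻⁷)(3130)²(6.424×10^-4)/(0.765) = 1.034×10^-2 H.
τ = L/R = (1.034×10^-2)/(700) = 1.477×10^-5 s.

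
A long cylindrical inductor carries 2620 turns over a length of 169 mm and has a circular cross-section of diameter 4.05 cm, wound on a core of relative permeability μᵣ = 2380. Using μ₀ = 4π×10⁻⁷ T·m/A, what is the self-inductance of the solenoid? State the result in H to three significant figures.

A = π(d/2)² = π(2.025×10^-2 m)² = 1.288×10^-3 m².
For a long solenoid, L = μ₀μᵣN²A/ℓ.
L = (4π×10⁻⁷)(2380)(2620)²(1.288×10^-3)/(0.169 m) = 156.496 H.

L ≈ 156 H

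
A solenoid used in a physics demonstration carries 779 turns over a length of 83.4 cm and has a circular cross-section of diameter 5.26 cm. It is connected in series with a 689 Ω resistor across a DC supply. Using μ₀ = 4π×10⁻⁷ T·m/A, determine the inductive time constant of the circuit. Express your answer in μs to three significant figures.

A = π(d/2)² = π(2.630×10^-2 m)² = 2.173×10^-3 m².
L = μ₀N²A/ℓ = (4π×10⁻⁷)(779)²(2.173×10^-3)/(0.834) = 1.987×10^-3 H.
τ = L/R = (1.987×10^-3)/(689) = 2.884×10^-6 s.

τ ≈ 2.88 μs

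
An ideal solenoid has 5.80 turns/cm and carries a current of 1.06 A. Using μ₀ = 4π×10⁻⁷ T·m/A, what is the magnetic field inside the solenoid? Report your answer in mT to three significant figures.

Inside a long solenoid, B = μ₀nI.
B = (4π×10⁻⁷)(580 m⁻¹)(1.06 A) = 7.726×10^-4 T.

B ≈ 0.773 mT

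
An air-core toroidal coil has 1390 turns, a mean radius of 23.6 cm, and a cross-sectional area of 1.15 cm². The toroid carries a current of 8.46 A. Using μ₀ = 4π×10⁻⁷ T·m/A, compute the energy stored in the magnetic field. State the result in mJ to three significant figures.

L = μ₀N²A/(2πR) = (4π×10⁻⁷)(1390)²(1.150×10^-4)/(2π×0.236) = 1.883×10^-4 H.
U = ½LI² = ½(1.883×10^-4)(8.46)² = 6.738×10^-3 J.

U ≈ 6.74 mJ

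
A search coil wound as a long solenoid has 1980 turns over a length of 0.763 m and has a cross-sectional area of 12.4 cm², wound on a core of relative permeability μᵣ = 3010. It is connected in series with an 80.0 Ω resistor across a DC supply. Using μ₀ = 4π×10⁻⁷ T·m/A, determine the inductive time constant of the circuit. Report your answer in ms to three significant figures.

A = 12.4 cm² = 1.240×10^-3 m².
L = μ₀μᵣN²A/ℓ = (4π×10⁻⁷)(3010)(1980)²(1.240×10^-3)/(0.763) = 24.1 H.
τ = L/R = (24.1)/(80.0) = 0.3012 s.

τ ≈ 301 ms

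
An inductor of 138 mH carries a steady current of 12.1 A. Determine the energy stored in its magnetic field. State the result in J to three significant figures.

Stored magnetic energy: U = ½LI².
U = ½(0.138 H)(12.1 A)² = 10.1 J.

U ≈ 10.1 J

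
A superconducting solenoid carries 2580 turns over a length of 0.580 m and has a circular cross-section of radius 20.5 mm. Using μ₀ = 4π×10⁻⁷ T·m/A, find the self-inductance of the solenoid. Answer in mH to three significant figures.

A = πr² = π(2.050×10^-2 m)² = 1.320×10^-3 m².
For a long solenoid, L = μ₀N²A/ℓ.
L = (4π×10⁻⁷)(2580)²(1.320×10^-3)/(0.58 m) = 1.904×10^-2 H.

L ≈ 19.0 mH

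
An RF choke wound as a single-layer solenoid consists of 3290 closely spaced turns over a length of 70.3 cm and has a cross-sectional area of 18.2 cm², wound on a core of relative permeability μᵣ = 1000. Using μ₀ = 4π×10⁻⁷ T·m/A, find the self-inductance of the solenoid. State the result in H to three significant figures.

L ≈ 35.2 H

A = 18.2 cm² = 1.820×10^-3 m².
For a long solenoid, L = μ₀μᵣN²A/ℓ.
L = (4π×10⁻⁷)(1000)(3290)²(1.820×10^-3)/(0.703 m) = 35.21 H.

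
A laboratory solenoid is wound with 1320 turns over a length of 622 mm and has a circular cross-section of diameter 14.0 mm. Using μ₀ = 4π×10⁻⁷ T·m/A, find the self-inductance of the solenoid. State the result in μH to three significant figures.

L ≈ 542 μH

A = π(d/2)² = π(7.000×10^-3 m)² = 1.539×10^-4 m².
For a long solenoid, L = μ₀N²A/ℓ.
L = (4π×10⁻⁷)(1320)²(1.539×10^-4)/(0.622 m) = 5.419×10^-4 H.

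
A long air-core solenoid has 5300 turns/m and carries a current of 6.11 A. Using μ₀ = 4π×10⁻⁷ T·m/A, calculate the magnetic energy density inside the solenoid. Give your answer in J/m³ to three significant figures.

B = μ₀nI = (4π×10⁻⁷)(5.300×10^3)(6.11) = 4.069×10^-2 T.
u = B²/(2μ₀) = (4.069×10^-2)²/(2×4π×10⁻⁷) = 658.9 J/m³.

u ≈ 659 J/m³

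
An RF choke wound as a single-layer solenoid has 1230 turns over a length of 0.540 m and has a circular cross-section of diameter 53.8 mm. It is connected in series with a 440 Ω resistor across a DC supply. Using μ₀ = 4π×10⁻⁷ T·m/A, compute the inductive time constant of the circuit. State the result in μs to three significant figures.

τ ≈ 18.2 μs

A = π(d/2)² = π(2.690×10^-2 m)² = 2.273×10^-3 m².
L = μ₀N²A/ℓ = (4π×10⁻⁷)(1230)²(2.273×10^-3)/(0.54) = 8.004×10^-3 H.
τ = L/R = (8.004×10^-3)/(440) = 1.819×10^-5 s.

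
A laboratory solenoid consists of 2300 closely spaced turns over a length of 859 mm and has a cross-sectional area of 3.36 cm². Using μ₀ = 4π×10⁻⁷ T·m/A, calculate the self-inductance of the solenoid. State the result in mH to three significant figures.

A = 3.36 cm² = 3.360×10^-4 m².
For a long solenoid, L = μ₀N²A/ℓ.
L = (4π×10⁻⁷)(2300)²(3.360×10^-4)/(0.859 m) = 2.600×10^-3 H.

L ≈ 2.60 mH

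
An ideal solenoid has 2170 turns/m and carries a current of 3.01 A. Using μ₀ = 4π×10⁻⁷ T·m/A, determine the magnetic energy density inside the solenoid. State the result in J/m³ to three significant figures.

u ≈ 26.8 J/m³

B = μ₀nI = (4π×10⁻⁷)(2.170×10^3)(3.01) = 8.208×10^-3 T.
u = B²/(2μ₀) = (8.208×10^-3)²/(2×4π×10⁻⁷) = 26.81 J/m³.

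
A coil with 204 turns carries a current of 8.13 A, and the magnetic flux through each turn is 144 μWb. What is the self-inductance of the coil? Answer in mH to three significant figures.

L ≈ 3.61 mH

Self-inductance is defined by L = NΦ_B/I (flux linkage over current).
L = (204)(1.440×10^-4 Wb)/(8.13 A) = 3.613×10^-3 H.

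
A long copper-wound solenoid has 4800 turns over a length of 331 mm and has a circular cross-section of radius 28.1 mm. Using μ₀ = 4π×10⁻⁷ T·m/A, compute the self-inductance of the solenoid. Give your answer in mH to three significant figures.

A = πr² = π(2.810×10^-2 m)² = 2.481×10^-3 m².
For a long solenoid, L = μ₀N²A/ℓ.
L = (4π×10⁻⁷)(4800)²(2.481×10^-3)/(0.331 m) = 0.217 H.

L ≈ 217 mH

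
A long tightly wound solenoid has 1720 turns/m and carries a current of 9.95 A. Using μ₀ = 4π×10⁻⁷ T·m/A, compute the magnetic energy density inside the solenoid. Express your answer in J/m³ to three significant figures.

u ≈ 184 J/m³

B = μ₀nI = (4π×10⁻⁷)(1.720×10^3)(9.95) = 2.151×10^-2 T.
u = B²/(2μ₀) = (2.151×10^-2)²/(2×4π×10⁻⁷) = 184 J/m³.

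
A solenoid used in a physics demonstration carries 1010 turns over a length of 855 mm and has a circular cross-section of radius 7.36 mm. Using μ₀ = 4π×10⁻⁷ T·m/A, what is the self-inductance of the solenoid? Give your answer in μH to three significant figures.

L ≈ 255 μH

A = πr² = π(7.360×10^-3 m)² = 1.702×10^-4 m².
For a long solenoid, L = μ₀N²A/ℓ.
L = (4π×10⁻⁷)(1010)²(1.702×10^-4)/(0.855 m) = 2.551×10^-4 H.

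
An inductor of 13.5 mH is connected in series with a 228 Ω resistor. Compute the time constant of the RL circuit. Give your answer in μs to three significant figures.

τ ≈ 59.2 μs

τ = L/R = (1.350×10^-2 H)/(228 Ω) = 5.921×10^-5 s.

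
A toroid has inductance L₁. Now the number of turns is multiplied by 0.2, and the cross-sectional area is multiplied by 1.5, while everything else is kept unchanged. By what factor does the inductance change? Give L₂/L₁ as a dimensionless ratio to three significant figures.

L₂/L₁ = 0.0600

For a toroid, L ∝ μᵣN²A/R.
L₂/L₁ = (0.2)^2 × (1.5) = 0.0600.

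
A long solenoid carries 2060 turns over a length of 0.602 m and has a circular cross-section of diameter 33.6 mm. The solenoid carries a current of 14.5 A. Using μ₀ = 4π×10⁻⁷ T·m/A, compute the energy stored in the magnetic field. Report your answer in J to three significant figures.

A = π(d/2)² = π(1.680×10^-2 m)² = 8.867×10^-4 m².
L = μ₀N²A/ℓ = (4π×10⁻⁷)(2060)²(8.867×10^-4)/(0.602) = 7.854×10^-3 H.
U = ½LI² = ½(7.854×10^-3)(14.5)² = 0.8257 J.

U ≈ 0.826 J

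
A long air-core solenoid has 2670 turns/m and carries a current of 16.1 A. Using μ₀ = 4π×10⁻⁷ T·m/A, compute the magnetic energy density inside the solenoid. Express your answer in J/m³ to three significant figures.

u ≈ 1160 J/m³

B = μ₀nI = (4π×10⁻⁷)(2.670×10^3)(16.1) = 5.402×10^-2 T.
u = B²/(2μ₀) = (5.402×10^-2)²/(2×4π×10⁻⁷) = 1.161×10^3 J/m³.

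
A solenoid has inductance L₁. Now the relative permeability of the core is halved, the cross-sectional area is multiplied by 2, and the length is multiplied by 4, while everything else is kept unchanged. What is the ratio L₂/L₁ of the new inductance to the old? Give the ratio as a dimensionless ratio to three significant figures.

For a solenoid, L ∝ μᵣN²A/ℓ.
L₂/L₁ = (0.5) × (2) × (4)^-1 = 0.250.

L₂/L₁ = 0.250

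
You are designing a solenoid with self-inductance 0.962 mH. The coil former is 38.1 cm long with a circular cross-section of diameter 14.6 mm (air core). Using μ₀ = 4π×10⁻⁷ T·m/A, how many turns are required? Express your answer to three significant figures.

A = π(d/2)² = π(7.300×10^-3 m)² = 1.674×10^-4 m².
From L = μ₀N²A/ℓ, N = √(Lℓ / (μ₀A)).
N = √[(9.620×10^-4)(0.381) / ((4π×10⁻⁷)×1.674×10^-4)] = √(1.742×10^6) ≈ 1319.9.

N ≈ 1320 turns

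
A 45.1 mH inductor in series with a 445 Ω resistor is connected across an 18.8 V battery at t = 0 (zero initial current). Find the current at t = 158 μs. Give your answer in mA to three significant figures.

τ = L/R = 4.510×10^-2/445 = 1.013×10^-4 s; final current I_∞ = ε/R = 18.8/445 = 4.2247×10^-2 A.
I(t) = I_∞(1 − e^(−t/τ)) with t/τ = 1.559.
I = (4.2247×10^-2)(1 − e^(−1.559)) = 3.336×10^-2 A.

I ≈ 33.4 mA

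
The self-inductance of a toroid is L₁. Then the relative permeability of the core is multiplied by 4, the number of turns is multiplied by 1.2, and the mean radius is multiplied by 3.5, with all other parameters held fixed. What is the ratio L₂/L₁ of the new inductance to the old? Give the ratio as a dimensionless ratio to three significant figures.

For a toroid, L ∝ μᵣN²A/R.
L₂/L₁ = (4) × (1.2)^2 × (3.5)^-1 = 1.65.

L₂/L₁ = 1.65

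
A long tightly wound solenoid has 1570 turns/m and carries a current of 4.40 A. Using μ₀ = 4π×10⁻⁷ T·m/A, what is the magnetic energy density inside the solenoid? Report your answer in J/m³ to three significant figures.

u ≈ 30.0 J/m³

B = μ₀nI = (4π×10⁻⁷)(1.570×10^3)(4.40) = 8.681×10^-3 T.
u = B²/(2μ₀) = (8.681×10^-3)²/(2×4π×10⁻⁷) = 29.98 J/m³.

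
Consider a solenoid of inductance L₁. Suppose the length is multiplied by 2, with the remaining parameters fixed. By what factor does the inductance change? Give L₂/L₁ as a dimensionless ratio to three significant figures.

For a solenoid, L ∝ μᵣN²A/ℓ.
L₂/L₁ = (2)^-1 = 0.500.

L₂/L₁ = 0.500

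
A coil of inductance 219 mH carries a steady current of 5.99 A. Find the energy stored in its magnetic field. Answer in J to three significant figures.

Stored magnetic energy: U = ½LI².
U = ½(0.219 H)(5.99 A)² = 3.929 J.

U ≈ 3.93 J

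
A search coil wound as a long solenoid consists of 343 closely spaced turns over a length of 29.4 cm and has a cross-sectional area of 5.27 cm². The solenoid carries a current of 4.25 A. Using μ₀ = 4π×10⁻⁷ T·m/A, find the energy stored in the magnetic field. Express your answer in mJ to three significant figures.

U ≈ 2.39 mJ

A = 5.27 cm² = 5.270×10^-4 m².
L = μ₀N²A/ℓ = (4π×10⁻⁷)(343)²(5.270×10^-4)/(0.294) = 2.650×10^-4 H.
U = ½LI² = ½(2.650×10^-4)(4.25)² = 2.393×10^-3 J.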